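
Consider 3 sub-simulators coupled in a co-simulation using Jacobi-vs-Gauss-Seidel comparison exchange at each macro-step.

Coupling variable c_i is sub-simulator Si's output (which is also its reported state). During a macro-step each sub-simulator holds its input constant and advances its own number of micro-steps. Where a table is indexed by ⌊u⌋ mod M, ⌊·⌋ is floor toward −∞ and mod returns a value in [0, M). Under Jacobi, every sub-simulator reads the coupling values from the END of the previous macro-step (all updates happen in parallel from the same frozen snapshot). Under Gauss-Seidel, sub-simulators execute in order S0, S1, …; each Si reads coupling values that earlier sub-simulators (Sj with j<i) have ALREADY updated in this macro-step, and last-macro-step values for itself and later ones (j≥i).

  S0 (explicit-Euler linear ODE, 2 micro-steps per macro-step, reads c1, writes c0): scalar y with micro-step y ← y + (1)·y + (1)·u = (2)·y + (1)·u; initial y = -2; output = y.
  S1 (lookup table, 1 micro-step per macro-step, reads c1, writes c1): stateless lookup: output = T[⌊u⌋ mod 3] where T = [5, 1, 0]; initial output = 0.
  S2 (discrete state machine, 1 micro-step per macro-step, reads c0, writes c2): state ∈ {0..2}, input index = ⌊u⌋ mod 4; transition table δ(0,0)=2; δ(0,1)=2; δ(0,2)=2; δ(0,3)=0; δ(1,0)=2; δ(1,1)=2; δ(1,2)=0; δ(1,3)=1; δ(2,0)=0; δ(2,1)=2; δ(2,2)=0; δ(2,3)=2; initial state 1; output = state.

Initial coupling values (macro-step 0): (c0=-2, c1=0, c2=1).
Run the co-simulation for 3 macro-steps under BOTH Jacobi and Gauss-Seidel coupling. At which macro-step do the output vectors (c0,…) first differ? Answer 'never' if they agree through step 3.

[Jacobi] macro 1: S0 reads c1=0 → after 2×micro: -8; S1 reads c1=0 → after 1×micro: 5; S2 reads c0=-2 → after 1×micro: 0 ⇒ (c0=-8, c1=5, c2=0)
[Jacobi] macro 2: S0 reads c1=5 → after 2×micro: -17; S1 reads c1=5 → after 1×micro: 0; S2 reads c0=-8 → after 1×micro: 2 ⇒ (c0=-17, c1=0, c2=2)
[Jacobi] macro 3: S0 reads c1=0 → after 2×micro: -68; S1 reads c1=0 → after 1×micro: 5; S2 reads c0=-17 → after 1×micro: 2 ⇒ (c0=-68, c1=5, c2=2)
[Gauss-Seidel] macro 1: S0 reads c1=0 → after 2×micro: -8; S1 reads c1=0 → after 1×micro: 5; S2 reads c0=-8 → after 1×micro: 2 ⇒ (c0=-8, c1=5, c2=2)
[Gauss-Seidel] macro 2: S0 reads c1=5 → after 2×micro: -17; S1 reads c1=5 → after 1×micro: 0; S2 reads c0=-17 → after 1×micro: 2 ⇒ (c0=-17, c1=0, c2=2)
[Gauss-Seidel] macro 3: S0 reads c1=0 → after 2×micro: -68; S1 reads c1=0 → after 1×micro: 5; S2 reads c0=-68 → after 1×micro: 0 ⇒ (c0=-68, c1=5, c2=0)

first divergence at macro-step: 1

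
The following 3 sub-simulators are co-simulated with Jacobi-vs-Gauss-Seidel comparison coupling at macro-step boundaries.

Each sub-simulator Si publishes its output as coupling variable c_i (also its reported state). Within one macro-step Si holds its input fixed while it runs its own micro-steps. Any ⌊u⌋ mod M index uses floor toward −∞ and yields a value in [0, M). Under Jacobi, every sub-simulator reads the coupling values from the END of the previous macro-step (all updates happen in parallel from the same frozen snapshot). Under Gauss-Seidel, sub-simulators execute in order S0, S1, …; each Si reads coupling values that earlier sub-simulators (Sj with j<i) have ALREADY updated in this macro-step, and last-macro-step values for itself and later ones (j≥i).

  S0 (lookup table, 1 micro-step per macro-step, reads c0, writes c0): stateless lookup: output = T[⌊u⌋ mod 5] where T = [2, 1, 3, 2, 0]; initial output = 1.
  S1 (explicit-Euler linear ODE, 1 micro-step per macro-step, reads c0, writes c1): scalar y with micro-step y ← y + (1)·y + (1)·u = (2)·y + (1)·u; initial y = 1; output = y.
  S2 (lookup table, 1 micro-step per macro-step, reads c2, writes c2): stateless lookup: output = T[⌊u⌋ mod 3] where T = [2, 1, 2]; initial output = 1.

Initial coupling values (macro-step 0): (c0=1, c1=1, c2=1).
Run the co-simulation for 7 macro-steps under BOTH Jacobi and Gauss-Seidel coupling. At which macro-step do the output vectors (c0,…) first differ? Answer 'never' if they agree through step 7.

first divergence at macro-step: never

[Jacobi] macro 1: S0 reads c0=1 → after 1×micro: 1; S1 reads c0=1 → after 1×micro: 3; S2 reads c2=1 → after 1×micro: 1 ⇒ (c0=1, c1=3, c2=1)
[Jacobi] macro 2: S0 reads c0=1 → after 1×micro: 1; S1 reads c0=1 → after 1×micro: 7; S2 reads c2=1 → after 1×micro: 1 ⇒ (c0=1, c1=7, c2=1)
[Jacobi] macro 3: S0 reads c0=1 → after 1×micro: 1; S1 reads c0=1 → after 1×micro: 15; S2 reads c2=1 → after 1×micro: 1 ⇒ (c0=1, c1=15, c2=1)
[Jacobi] macro 4: S0 reads c0=1 → after 1×micro: 1; S1 reads c0=1 → after 1×micro: 31; S2 reads c2=1 → after 1×micro: 1 ⇒ (c0=1, c1=31, c2=1)
[Jacobi] macro 5: S0 reads c0=1 → after 1×micro: 1; S1 reads c0=1 → after 1×micro: 63; S2 reads c2=1 → after 1×micro: 1 ⇒ (c0=1, c1=63, c2=1)
[Jacobi] macro 6: S0 reads c0=1 → after 1×micro: 1; S1 reads c0=1 → after 1×micro: 127; S2 reads c2=1 → after 1×micro: 1 ⇒ (c0=1, c1=127, c2=1)
[Jacobi] macro 7: S0 reads c0=1 → after 1×micro: 1; S1 reads c0=1 → after 1×micro: 255; S2 reads c2=1 → after 1×micro: 1 ⇒ (c0=1, c1=255, c2=1)
[Gauss-Seidel] macro 1: S0 reads c0=1 → after 1×micro: 1; S1 reads c0=1 → after 1×micro: 3; S2 reads c2=1 → after 1×micro: 1 ⇒ (c0=1, c1=3, c2=1)
[Gauss-Seidel] macro 2: S0 reads c0=1 → after 1×micro: 1; S1 reads c0=1 → after 1×micro: 7; S2 reads c2=1 → after 1×micro: 1 ⇒ (c0=1, c1=7, c2=1)
[Gauss-Seidel] macro 3: S0 reads c0=1 → after 1×micro: 1; S1 reads c0=1 → after 1×micro: 15; S2 reads c2=1 → after 1×micro: 1 ⇒ (c0=1, c1=15, c2=1)
[Gauss-Seidel] macro 4: S0 reads c0=1 → after 1×micro: 1; S1 reads c0=1 → after 1×micro: 31; S2 reads c2=1 → after 1×micro: 1 ⇒ (c0=1, c1=31, c2=1)
[Gauss-Seidel] macro 5: S0 reads c0=1 → after 1×micro: 1; S1 reads c0=1 → after 1×micro: 63; S2 reads c2=1 → after 1×micro: 1 ⇒ (c0=1, c1=63, c2=1)
[Gauss-Seidel] macro 6: S0 reads c0=1 → after 1×micro: 1; S1 reads c0=1 → after 1×micro: 127; S2 reads c2=1 → after 1×micro: 1 ⇒ (c0=1, c1=127, c2=1)
[Gauss-Seidel] macro 7: S0 reads c0=1 → after 1×micro: 1; S1 reads c0=1 → after 1×micro: 255; S2 reads c2=1 → after 1×micro: 1 ⇒ (c0=1, c1=255, c2=1)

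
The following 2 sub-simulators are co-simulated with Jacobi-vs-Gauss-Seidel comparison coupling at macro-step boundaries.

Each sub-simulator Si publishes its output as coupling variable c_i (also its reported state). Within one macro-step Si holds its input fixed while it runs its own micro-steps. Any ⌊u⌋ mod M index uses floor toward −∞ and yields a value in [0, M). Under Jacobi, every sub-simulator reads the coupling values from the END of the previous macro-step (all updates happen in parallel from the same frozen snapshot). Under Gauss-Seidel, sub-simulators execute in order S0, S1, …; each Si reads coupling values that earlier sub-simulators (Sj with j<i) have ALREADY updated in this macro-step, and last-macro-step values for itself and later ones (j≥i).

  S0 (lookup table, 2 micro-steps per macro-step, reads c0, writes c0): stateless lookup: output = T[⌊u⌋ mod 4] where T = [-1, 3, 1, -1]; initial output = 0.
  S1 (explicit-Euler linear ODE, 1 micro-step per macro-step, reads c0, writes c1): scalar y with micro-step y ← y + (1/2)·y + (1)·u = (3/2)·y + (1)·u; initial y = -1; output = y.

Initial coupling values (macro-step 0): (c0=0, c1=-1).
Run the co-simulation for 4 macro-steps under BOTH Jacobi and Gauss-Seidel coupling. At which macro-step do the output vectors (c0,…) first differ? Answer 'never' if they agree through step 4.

first divergence at macro-step: 1

[Jacobi] macro 1: S0 reads c0=0 → after 2×micro: -1; S1 reads c0=0 → after 1×micro: -3/2 ⇒ (c0=-1, c1=-3/2)
[Jacobi] macro 2: S0 reads c0=-1 → after 2×micro: -1; S1 reads c0=-1 → after 1×micro: -13/4 ⇒ (c0=-1, c1=-13/4)
[Jacobi] macro 3: S0 reads c0=-1 → after 2×micro: -1; S1 reads c0=-1 → after 1×micro: -47/8 ⇒ (c0=-1, c1=-47/8)
[Jacobi] macro 4: S0 reads c0=-1 → after 2×micro: -1; S1 reads c0=-1 → after 1×micro: -157/16 ⇒ (c0=-1, c1=-157/16)
[Gauss-Seidel] macro 1: S0 reads c0=0 → after 2×micro: -1; S1 reads c0=-1 → after 1×micro: -5/2 ⇒ (c0=-1, c1=-5/2)
[Gauss-Seidel] macro 2: S0 reads c0=-1 → after 2×micro: -1; S1 reads c0=-1 → after 1×micro: -19/4 ⇒ (c0=-1, c1=-19/4)
[Gauss-Seidel] macro 3: S0 reads c0=-1 → after 2×micro: -1; S1 reads c0=-1 → after 1×micro: -65/8 ⇒ (c0=-1, c1=-65/8)
[Gauss-Seidel] macro 4: S0 reads c0=-1 → after 2×micro: -1; S1 reads c0=-1 → after 1×micro: -211/16 ⇒ (c0=-1, c1=-211/16)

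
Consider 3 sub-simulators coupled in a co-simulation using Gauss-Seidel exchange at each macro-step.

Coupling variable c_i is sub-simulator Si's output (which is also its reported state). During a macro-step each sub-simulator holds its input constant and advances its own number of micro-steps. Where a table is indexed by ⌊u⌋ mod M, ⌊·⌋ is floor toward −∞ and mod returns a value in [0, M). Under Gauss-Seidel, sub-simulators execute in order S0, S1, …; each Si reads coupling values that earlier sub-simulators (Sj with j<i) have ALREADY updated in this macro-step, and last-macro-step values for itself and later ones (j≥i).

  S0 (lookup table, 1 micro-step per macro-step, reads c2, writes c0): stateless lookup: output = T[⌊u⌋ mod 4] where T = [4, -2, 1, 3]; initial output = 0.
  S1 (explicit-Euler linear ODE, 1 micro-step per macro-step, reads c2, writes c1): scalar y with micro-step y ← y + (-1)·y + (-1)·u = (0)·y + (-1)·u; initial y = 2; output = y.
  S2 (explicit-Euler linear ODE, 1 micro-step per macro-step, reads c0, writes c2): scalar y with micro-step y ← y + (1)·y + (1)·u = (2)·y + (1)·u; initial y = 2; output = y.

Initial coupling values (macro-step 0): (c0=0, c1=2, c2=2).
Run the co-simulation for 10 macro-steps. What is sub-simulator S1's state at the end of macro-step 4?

macro 1: S0 reads c2=2 → after 1×micro: 1; S1 reads c2=2 → after 1×micro: -2; S2 reads c0=1 → after 1×micro: 5 ⇒ (c0=1, c1=-2, c2=5)
macro 2: S0 reads c2=5 → after 1×micro: -2; S1 reads c2=5 → after 1×micro: -5; S2 reads c0=-2 → after 1×micro: 8 ⇒ (c0=-2, c1=-5, c2=8)
macro 3: S0 reads c2=8 → after 1×micro: 4; S1 reads c2=8 → after 1×micro: -8; S2 reads c0=4 → after 1×micro: 20 ⇒ (c0=4, c1=-8, c2=20)
macro 4: S0 reads c2=20 → after 1×micro: 4; S1 reads c2=20 → after 1×micro: -20; S2 reads c0=4 → after 1×micro: 44 ⇒ (c0=4, c1=-20, c2=44)
macro 5: S0 reads c2=44 → after 1×micro: 4; S1 reads c2=44 → after 1×micro: -44; S2 reads c0=4 → after 1×micro: 92 ⇒ (c0=4, c1=-44, c2=92)
macro 6: S0 reads c2=92 → after 1×micro: 4; S1 reads c2=92 → after 1×micro: -92; S2 reads c0=4 → after 1×micro: 188 ⇒ (c0=4, c1=-92, c2=188)
macro 7: S0 reads c2=188 → after 1×micro: 4; S1 reads c2=188 → after 1×micro: -188; S2 reads c0=4 → after 1×micro: 380 ⇒ (c0=4, c1=-188, c2=380)
macro 8: S0 reads c2=380 → after 1×micro: 4; S1 reads c2=380 → after 1×micro: -380; S2 reads c0=4 → after 1×micro: 764 ⇒ (c0=4, c1=-380, c2=764)
macro 9: S0 reads c2=764 → after 1×micro: 4; S1 reads c2=764 → after 1×micro: -764; S2 reads c0=4 → after 1×micro: 1532 ⇒ (c0=4, c1=-764, c2=1532)
macro 10: S0 reads c2=1532 → after 1×micro: 4; S1 reads c2=1532 → after 1×micro: -1532; S2 reads c0=4 → after 1×micro: 3068 ⇒ (c0=4, c1=-1532, c2=3068)

S1 state at macro-step 4 = -20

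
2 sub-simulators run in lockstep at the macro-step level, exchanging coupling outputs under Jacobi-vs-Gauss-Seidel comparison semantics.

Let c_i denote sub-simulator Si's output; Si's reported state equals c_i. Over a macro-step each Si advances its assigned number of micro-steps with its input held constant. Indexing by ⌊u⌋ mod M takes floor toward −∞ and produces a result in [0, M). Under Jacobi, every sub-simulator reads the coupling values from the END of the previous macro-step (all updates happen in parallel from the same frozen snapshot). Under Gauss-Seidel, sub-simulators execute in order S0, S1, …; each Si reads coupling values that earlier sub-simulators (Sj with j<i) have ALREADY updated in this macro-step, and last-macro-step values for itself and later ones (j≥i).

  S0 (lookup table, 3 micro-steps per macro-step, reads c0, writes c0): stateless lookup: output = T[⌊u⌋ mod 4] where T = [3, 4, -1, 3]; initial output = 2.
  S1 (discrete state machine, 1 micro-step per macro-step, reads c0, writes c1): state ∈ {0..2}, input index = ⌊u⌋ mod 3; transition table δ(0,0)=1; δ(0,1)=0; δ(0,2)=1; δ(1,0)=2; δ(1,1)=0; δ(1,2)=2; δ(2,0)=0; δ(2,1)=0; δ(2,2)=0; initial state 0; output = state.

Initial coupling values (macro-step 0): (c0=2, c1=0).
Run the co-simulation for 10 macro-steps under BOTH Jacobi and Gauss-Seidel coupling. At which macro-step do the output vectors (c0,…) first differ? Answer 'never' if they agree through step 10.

first divergence at macro-step: never

[Jacobi] macro 1: S0 reads c0=2 → after 3×micro: -1; S1 reads c0=2 → after 1×micro: 1 ⇒ (c0=-1, c1=1)
[Jacobi] macro 2: S0 reads c0=-1 → after 3×micro: 3; S1 reads c0=-1 → after 1×micro: 2 ⇒ (c0=3, c1=2)
[Jacobi] macro 3: S0 reads c0=3 → after 3×micro: 3; S1 reads c0=3 → after 1×micro: 0 ⇒ (c0=3, c1=0)
[Jacobi] macro 4: S0 reads c0=3 → after 3×micro: 3; S1 reads c0=3 → after 1×micro: 1 ⇒ (c0=3, c1=1)
[Jacobi] macro 5: S0 reads c0=3 → after 3×micro: 3; S1 reads c0=3 → after 1×micro: 2 ⇒ (c0=3, c1=2)
[Jacobi] macro 6: S0 reads c0=3 → after 3×micro: 3; S1 reads c0=3 → after 1×micro: 0 ⇒ (c0=3, c1=0)
[Jacobi] macro 7: S0 reads c0=3 → after 3×micro: 3; S1 reads c0=3 → after 1×micro: 1 ⇒ (c0=3, c1=1)
[Jacobi] macro 8: S0 reads c0=3 → after 3×micro: 3; S1 reads c0=3 → after 1×micro: 2 ⇒ (c0=3, c1=2)
[Jacobi] macro 9: S0 reads c0=3 → after 3×micro: 3; S1 reads c0=3 → after 1×micro: 0 ⇒ (c0=3, c1=0)
[Jacobi] macro 10: S0 reads c0=3 → after 3×micro: 3; S1 reads c0=3 → after 1×micro: 1 ⇒ (c0=3, c1=1)
[Gauss-Seidel] macro 1: S0 reads c0=2 → after 3×micro: -1; S1 reads c0=-1 → after 1×micro: 1 ⇒ (c0=-1, c1=1)
[Gauss-Seidel] macro 2: S0 reads c0=-1 → after 3×micro: 3; S1 reads c0=3 → after 1×micro: 2 ⇒ (c0=3, c1=2)
[Gauss-Seidel] macro 3: S0 reads c0=3 → after 3×micro: 3; S1 reads c0=3 → after 1×micro: 0 ⇒ (c0=3, c1=0)
[Gauss-Seidel] macro 4: S0 reads c0=3 → after 3×micro: 3; S1 reads c0=3 → after 1×micro: 1 ⇒ (c0=3, c1=1)
[Gauss-Seidel] macro 5: S0 reads c0=3 → after 3×micro: 3; S1 reads c0=3 → after 1×micro: 2 ⇒ (c0=3, c1=2)
[Gauss-Seidel] macro 6: S0 reads c0=3 → after 3×micro: 3; S1 reads c0=3 → after 1×micro: 0 ⇒ (c0=3, c1=0)
[Gauss-Seidel] macro 7: S0 reads c0=3 → after 3×micro: 3; S1 reads c0=3 → after 1×micro: 1 ⇒ (c0=3, c1=1)
[Gauss-Seidel] macro 8: S0 reads c0=3 → after 3×micro: 3; S1 reads c0=3 → after 1×micro: 2 ⇒ (c0=3, c1=2)
[Gauss-Seidel] macro 9: S0 reads c0=3 → after 3×micro: 3; S1 reads c0=3 → after 1×micro: 0 ⇒ (c0=3, c1=0)
[Gauss-Seidel] macro 10: S0 reads c0=3 → after 3×micro: 3; S1 reads c0=3 → after 1×micro: 1 ⇒ (c0=3, c1=1)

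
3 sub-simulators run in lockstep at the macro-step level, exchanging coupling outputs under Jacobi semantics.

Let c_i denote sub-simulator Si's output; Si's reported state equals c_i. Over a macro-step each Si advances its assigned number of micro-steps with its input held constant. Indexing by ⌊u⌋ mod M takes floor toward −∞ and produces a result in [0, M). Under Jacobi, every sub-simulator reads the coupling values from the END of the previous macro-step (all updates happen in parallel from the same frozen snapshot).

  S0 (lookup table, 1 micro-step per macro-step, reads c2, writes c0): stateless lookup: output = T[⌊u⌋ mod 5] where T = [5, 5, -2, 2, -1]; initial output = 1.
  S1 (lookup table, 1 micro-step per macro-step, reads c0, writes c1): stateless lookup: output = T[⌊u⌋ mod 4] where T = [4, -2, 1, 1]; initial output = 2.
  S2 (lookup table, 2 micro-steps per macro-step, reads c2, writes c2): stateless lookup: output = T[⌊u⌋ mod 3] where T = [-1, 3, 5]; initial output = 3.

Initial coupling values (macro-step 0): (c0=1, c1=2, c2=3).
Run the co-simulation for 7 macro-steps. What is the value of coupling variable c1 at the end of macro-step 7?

c1 at macro-step 7 = -2

macro 1: S0 reads c2=3 → after 1×micro: 2; S1 reads c0=1 → after 1×micro: -2; S2 reads c2=3 → after 2×micro: -1 ⇒ (c0=2, c1=-2, c2=-1)
macro 2: S0 reads c2=-1 → after 1×micro: -1; S1 reads c0=2 → after 1×micro: 1; S2 reads c2=-1 → after 2×micro: 5 ⇒ (c0=-1, c1=1, c2=5)
macro 3: S0 reads c2=5 → after 1×micro: 5; S1 reads c0=-1 → after 1×micro: 1; S2 reads c2=5 → after 2×micro: 5 ⇒ (c0=5, c1=1, c2=5)
macro 4: S0 reads c2=5 → after 1×micro: 5; S1 reads c0=5 → after 1×micro: -2; S2 reads c2=5 → after 2×micro: 5 ⇒ (c0=5, c1=-2, c2=5)
macro 5: S0 reads c2=5 → after 1×micro: 5; S1 reads c0=5 → after 1×micro: -2; S2 reads c2=5 → after 2×micro: 5 ⇒ (c0=5, c1=-2, c2=5)
macro 6: S0 reads c2=5 → after 1×micro: 5; S1 reads c0=5 → after 1×micro: -2; S2 reads c2=5 → after 2×micro: 5 ⇒ (c0=5, c1=-2, c2=5)
macro 7: S0 reads c2=5 → after 1×micro: 5; S1 reads c0=5 → after 1×micro: -2; S2 reads c2=5 → after 2×micro: 5 ⇒ (c0=5, c1=-2, c2=5)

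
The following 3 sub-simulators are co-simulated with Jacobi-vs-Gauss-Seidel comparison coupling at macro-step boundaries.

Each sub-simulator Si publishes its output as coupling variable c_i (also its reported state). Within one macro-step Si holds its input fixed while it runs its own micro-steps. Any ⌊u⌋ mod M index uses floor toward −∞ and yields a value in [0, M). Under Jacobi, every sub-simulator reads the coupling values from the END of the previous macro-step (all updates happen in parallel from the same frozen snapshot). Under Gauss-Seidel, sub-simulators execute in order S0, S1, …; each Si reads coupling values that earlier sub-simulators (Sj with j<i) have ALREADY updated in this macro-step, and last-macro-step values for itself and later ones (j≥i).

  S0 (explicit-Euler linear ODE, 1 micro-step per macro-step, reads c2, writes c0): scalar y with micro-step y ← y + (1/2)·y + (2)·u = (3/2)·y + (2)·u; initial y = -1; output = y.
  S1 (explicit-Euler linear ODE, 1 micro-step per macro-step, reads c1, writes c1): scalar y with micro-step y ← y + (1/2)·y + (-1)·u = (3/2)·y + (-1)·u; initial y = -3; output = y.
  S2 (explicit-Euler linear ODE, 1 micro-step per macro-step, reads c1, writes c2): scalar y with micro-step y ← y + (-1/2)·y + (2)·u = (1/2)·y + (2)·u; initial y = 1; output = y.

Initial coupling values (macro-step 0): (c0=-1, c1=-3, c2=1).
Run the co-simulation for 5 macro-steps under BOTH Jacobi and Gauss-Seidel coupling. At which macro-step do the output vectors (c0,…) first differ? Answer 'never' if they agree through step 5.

first divergence at macro-step: 1

[Jacobi] macro 1: S0 reads c2=1 → after 1×micro: 1/2; S1 reads c1=-3 → after 1×micro: -3/2; S2 reads c1=-3 → after 1×micro: -11/2 ⇒ (c0=1/2, c1=-3/2, c2=-11/2)
[Jacobi] macro 2: S0 reads c2=-11/2 → after 1×micro: -41/4; S1 reads c1=-3/2 → after 1×micro: -3/4; S2 reads c1=-3/2 → after 1×micro: -23/4 ⇒ (c0=-41/4, c1=-3/4, c2=-23/4)
[Jacobi] macro 3: S0 reads c2=-23/4 → after 1×micro: -215/8; S1 reads c1=-3/4 → after 1×micro: -3/8; S2 reads c1=-3/4 → after 1×micro: -35/8 ⇒ (c0=-215/8, c1=-3/8, c2=-35/8)
[Jacobi] macro 4: S0 reads c2=-35/8 → after 1×micro: -785/16; S1 reads c1=-3/8 → after 1×micro: -3/16; S2 reads c1=-3/8 → after 1×micro: -47/16 ⇒ (c0=-785/16, c1=-3/16, c2=-47/16)
[Jacobi] macro 5: S0 reads c2=-47/16 → after 1×micro: -2543/32; S1 reads c1=-3/16 → after 1×micro: -3/32; S2 reads c1=-3/16 → after 1×micro: -59/32 ⇒ (c0=-2543/32, c1=-3/32, c2=-59/32)
[Gauss-Seidel] macro 1: S0 reads c2=1 → after 1×micro: 1/2; S1 reads c1=-3 → after 1×micro: -3/2; S2 reads c1=-3/2 → after 1×micro: -5/2 ⇒ (c0=1/2, c1=-3/2, c2=-5/2)
[Gauss-Seidel] macro 2: S0 reads c2=-5/2 → after 1×micro: -17/4; S1 reads c1=-3/2 → after 1×micro: -3/4; S2 reads c1=-3/4 → after 1×micro: -11/4 ⇒ (c0=-17/4, c1=-3/4, c2=-11/4)
[Gauss-Seidel] macro 3: S0 reads c2=-11/4 → after 1×micro: -95/8; S1 reads c1=-3/4 → after 1×micro: -3/8; S2 reads c1=-3/8 → after 1×micro: -17/8 ⇒ (c0=-95/8, c1=-3/8, c2=-17/8)
[Gauss-Seidel] macro 4: S0 reads c2=-17/8 → after 1×micro: -353/16; S1 reads c1=-3/8 → after 1×micro: -3/16; S2 reads c1=-3/16 → after 1×micro: -23/16 ⇒ (c0=-353/16, c1=-3/16, c2=-23/16)
[Gauss-Seidel] macro 5: S0 reads c2=-23/16 → after 1×micro: -1151/32; S1 reads c1=-3/16 → after 1×micro: -3/32; S2 reads c1=-3/32 → after 1×micro: -29/32 ⇒ (c0=-1151/32, c1=-3/32, c2=-29/32)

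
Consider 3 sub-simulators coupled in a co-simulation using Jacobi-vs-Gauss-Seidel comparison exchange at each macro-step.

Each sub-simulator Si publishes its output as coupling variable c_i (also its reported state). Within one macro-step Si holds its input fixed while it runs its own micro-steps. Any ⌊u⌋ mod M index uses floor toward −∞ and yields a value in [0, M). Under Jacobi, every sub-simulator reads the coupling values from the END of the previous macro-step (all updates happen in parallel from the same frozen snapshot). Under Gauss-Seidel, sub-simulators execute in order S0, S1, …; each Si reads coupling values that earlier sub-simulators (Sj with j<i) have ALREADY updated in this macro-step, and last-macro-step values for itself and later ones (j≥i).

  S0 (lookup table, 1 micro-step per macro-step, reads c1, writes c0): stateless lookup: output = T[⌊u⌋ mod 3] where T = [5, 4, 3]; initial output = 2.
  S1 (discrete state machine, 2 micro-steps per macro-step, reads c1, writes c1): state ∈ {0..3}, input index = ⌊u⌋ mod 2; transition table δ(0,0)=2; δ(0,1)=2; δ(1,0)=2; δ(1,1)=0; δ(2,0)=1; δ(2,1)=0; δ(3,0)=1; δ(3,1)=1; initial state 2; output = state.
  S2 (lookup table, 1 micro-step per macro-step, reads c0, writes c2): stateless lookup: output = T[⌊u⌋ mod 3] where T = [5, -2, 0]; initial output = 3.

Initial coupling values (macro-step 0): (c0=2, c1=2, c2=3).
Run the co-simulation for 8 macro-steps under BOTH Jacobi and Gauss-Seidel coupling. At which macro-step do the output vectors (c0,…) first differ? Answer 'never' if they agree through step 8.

[Jacobi] macro 1: S0 reads c1=2 → after 1×micro: 3; S1 reads c1=2 → after 2×micro: 2; S2 reads c0=2 → after 1×micro: 0 ⇒ (c0=3, c1=2, c2=0)
[Jacobi] macro 2: S0 reads c1=2 → after 1×micro: 3; S1 reads c1=2 → after 2×micro: 2; S2 reads c0=3 → after 1×micro: 5 ⇒ (c0=3, c1=2, c2=5)
[Jacobi] macro 3: S0 reads c1=2 → after 1×micro: 3; S1 reads c1=2 → after 2×micro: 2; S2 reads c0=3 → after 1×micro: 5 ⇒ (c0=3, c1=2, c2=5)
[Jacobi] macro 4: S0 reads c1=2 → after 1×micro: 3; S1 reads c1=2 → after 2×micro: 2; S2 reads c0=3 → after 1×micro: 5 ⇒ (c0=3, c1=2, c2=5)
[Jacobi] macro 5: S0 reads c1=2 → after 1×micro: 3; S1 reads c1=2 → after 2×micro: 2; S2 reads c0=3 → after 1×micro: 5 ⇒ (c0=3, c1=2, c2=5)
[Jacobi] macro 6: S0 reads c1=2 → after 1×micro: 3; S1 reads c1=2 → after 2×micro: 2; S2 reads c0=3 → after 1×micro: 5 ⇒ (c0=3, c1=2, c2=5)
[Jacobi] macro 7: S0 reads c1=2 → after 1×micro: 3; S1 reads c1=2 → after 2×micro: 2; S2 reads c0=3 → after 1×micro: 5 ⇒ (c0=3, c1=2, c2=5)
[Jacobi] macro 8: S0 reads c1=2 → after 1×micro: 3; S1 reads c1=2 → after 2×micro: 2; S2 reads c0=3 → after 1×micro: 5 ⇒ (c0=3, c1=2, c2=5)
[Gauss-Seidel] macro 1: S0 reads c1=2 → after 1×micro: 3; S1 reads c1=2 → after 2×micro: 2; S2 reads c0=3 → after 1×micro: 5 ⇒ (c0=3, c1=2, c2=5)
[Gauss-Seidel] macro 2: S0 reads c1=2 → after 1×micro: 3; S1 reads c1=2 → after 2×micro: 2; S2 reads c0=3 → after 1×micro: 5 ⇒ (c0=3, c1=2, c2=5)
[Gauss-Seidel] macro 3: S0 reads c1=2 → after 1×micro: 3; S1 reads c1=2 → after 2×micro: 2; S2 reads c0=3 → after 1×micro: 5 ⇒ (c0=3, c1=2, c2=5)
[Gauss-Seidel] macro 4: S0 reads c1=2 → after 1×micro: 3; S1 reads c1=2 → after 2×micro: 2; S2 reads c0=3 → after 1×micro: 5 ⇒ (c0=3, c1=2, c2=5)
[Gauss-Seidel] macro 5: S0 reads c1=2 → after 1×micro: 3; S1 reads c1=2 → after 2×micro: 2; S2 reads c0=3 → after 1×micro: 5 ⇒ (c0=3, c1=2, c2=5)
[Gauss-Seidel] macro 6: S0 reads c1=2 → after 1×micro: 3; S1 reads c1=2 → after 2×micro: 2; S2 reads c0=3 → after 1×micro: 5 ⇒ (c0=3, c1=2, c2=5)
[Gauss-Seidel] macro 7: S0 reads c1=2 → after 1×micro: 3; S1 reads c1=2 → after 2×micro: 2; S2 reads c0=3 → after 1×micro: 5 ⇒ (c0=3, c1=2, c2=5)
[Gauss-Seidel] macro 8: S0 reads c1=2 → after 1×micro: 3; S1 reads c1=2 → after 2×micro: 2; S2 reads c0=3 → after 1×micro: 5 ⇒ (c0=3, c1=2, c2=5)

first divergence at macro-step: 1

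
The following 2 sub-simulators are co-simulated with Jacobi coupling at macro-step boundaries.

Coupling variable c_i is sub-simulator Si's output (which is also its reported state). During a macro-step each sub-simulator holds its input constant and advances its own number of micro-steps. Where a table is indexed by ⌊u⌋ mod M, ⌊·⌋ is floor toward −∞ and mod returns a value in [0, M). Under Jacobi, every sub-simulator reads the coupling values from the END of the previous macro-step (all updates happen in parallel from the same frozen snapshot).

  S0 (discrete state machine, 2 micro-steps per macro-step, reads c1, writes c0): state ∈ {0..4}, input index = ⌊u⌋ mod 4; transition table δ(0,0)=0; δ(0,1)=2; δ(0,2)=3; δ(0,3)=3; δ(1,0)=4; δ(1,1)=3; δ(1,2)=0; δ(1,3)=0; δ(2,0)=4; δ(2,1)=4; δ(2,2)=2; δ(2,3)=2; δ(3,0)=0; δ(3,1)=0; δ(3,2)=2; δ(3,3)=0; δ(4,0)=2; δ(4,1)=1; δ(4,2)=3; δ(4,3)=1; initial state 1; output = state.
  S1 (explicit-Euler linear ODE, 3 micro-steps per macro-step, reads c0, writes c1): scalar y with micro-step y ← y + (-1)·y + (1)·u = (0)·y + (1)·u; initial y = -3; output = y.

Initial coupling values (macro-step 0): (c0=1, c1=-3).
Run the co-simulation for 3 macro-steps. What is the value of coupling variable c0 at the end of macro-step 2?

macro 1: S0 reads c1=-3 → after 2×micro: 0; S1 reads c0=1 → after 3×micro: 1 ⇒ (c0=0, c1=1)
macro 2: S0 reads c1=1 → after 2×micro: 4; S1 reads c0=0 → after 3×micro: 0 ⇒ (c0=4, c1=0)
macro 3: S0 reads c1=0 → after 2×micro: 4; S1 reads c0=4 → after 3×micro: 4 ⇒ (c0=4, c1=4)

c0 at macro-step 2 = 4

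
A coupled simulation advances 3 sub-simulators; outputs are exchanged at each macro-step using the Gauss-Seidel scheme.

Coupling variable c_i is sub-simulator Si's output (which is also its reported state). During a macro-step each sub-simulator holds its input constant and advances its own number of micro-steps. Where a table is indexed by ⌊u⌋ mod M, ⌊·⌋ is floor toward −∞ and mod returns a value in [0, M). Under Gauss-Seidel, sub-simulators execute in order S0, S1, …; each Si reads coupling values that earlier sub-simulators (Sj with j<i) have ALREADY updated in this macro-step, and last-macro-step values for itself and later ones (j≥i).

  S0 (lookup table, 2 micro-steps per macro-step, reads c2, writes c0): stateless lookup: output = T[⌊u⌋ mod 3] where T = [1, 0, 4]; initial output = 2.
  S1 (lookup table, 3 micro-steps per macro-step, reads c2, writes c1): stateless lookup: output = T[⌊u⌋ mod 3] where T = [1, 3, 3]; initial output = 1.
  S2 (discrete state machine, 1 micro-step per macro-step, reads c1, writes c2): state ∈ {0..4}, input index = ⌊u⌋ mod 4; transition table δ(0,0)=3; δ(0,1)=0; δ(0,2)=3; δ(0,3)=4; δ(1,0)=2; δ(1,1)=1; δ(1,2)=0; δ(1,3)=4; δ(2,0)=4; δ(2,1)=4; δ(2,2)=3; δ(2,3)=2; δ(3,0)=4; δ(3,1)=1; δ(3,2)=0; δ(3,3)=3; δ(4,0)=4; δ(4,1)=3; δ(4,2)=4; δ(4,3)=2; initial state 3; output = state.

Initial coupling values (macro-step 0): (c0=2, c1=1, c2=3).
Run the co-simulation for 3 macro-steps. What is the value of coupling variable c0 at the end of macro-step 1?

c0 at macro-step 1 = 1

macro 1: S0 reads c2=3 → after 2×micro: 1; S1 reads c2=3 → after 3×micro: 1; S2 reads c1=1 → after 1×micro: 1 ⇒ (c0=1, c1=1, c2=1)
macro 2: S0 reads c2=1 → after 2×micro: 0; S1 reads c2=1 → after 3×micro: 3; S2 reads c1=3 → after 1×micro: 4 ⇒ (c0=0, c1=3, c2=4)
macro 3: S0 reads c2=4 → after 2×micro: 0; S1 reads c2=4 → after 3×micro: 3; S2 reads c1=3 → after 1×micro: 2 ⇒ (c0=0, c1=3, c2=2)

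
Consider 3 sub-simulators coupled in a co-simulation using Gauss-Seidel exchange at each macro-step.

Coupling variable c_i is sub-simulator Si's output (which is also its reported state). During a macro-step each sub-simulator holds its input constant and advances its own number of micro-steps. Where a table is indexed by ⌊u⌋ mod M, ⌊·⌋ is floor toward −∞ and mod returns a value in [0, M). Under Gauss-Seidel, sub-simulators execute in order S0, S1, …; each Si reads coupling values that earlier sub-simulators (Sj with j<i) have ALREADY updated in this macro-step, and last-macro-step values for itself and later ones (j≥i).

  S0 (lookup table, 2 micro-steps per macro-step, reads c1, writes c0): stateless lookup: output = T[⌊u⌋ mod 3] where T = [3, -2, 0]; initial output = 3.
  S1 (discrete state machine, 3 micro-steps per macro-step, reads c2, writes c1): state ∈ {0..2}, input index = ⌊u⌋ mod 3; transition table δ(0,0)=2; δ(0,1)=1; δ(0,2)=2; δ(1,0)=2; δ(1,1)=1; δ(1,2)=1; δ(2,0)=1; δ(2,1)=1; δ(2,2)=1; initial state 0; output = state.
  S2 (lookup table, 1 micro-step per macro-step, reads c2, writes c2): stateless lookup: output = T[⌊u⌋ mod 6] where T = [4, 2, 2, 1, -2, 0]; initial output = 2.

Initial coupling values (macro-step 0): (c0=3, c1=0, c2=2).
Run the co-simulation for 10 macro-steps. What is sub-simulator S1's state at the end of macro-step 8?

macro 1: S0 reads c1=0 → after 2×micro: 3; S1 reads c2=2 → after 3×micro: 1; S2 reads c2=2 → after 1×micro: 2 ⇒ (c0=3, c1=1, c2=2)
macro 2: S0 reads c1=1 → after 2×micro: -2; S1 reads c2=2 → after 3×micro: 1; S2 reads c2=2 → after 1×micro: 2 ⇒ (c0=-2, c1=1, c2=2)
macro 3: S0 reads c1=1 → after 2×micro: -2; S1 reads c2=2 → after 3×micro: 1; S2 reads c2=2 → after 1×micro: 2 ⇒ (c0=-2, c1=1, c2=2)
macro 4: S0 reads c1=1 → after 2×micro: -2; S1 reads c2=2 → after 3×micro: 1; S2 reads c2=2 → after 1×micro: 2 ⇒ (c0=-2, c1=1, c2=2)
macro 5: S0 reads c1=1 → after 2×micro: -2; S1 reads c2=2 → after 3×micro: 1; S2 reads c2=2 → after 1×micro: 2 ⇒ (c0=-2, c1=1, c2=2)
macro 6: S0 reads c1=1 → after 2×micro: -2; S1 reads c2=2 → after 3×micro: 1; S2 reads c2=2 → after 1×micro: 2 ⇒ (c0=-2, c1=1, c2=2)
macro 7: S0 reads c1=1 → after 2×micro: -2; S1 reads c2=2 → after 3×micro: 1; S2 reads c2=2 → after 1×micro: 2 ⇒ (c0=-2, c1=1, c2=2)
macro 8: S0 reads c1=1 → after 2×micro: -2; S1 reads c2=2 → after 3×micro: 1; S2 reads c2=2 → after 1×micro: 2 ⇒ (c0=-2, c1=1, c2=2)
macro 9: S0 reads c1=1 → after 2×micro: -2; S1 reads c2=2 → after 3×micro: 1; S2 reads c2=2 → after 1×micro: 2 ⇒ (c0=-2, c1=1, c2=2)
macro 10: S0 reads c1=1 → after 2×micro: -2; S1 reads c2=2 → after 3×micro: 1; S2 reads c2=2 → after 1×micro: 2 ⇒ (c0=-2, c1=1, c2=2)

S1 state at macro-step 8 = 1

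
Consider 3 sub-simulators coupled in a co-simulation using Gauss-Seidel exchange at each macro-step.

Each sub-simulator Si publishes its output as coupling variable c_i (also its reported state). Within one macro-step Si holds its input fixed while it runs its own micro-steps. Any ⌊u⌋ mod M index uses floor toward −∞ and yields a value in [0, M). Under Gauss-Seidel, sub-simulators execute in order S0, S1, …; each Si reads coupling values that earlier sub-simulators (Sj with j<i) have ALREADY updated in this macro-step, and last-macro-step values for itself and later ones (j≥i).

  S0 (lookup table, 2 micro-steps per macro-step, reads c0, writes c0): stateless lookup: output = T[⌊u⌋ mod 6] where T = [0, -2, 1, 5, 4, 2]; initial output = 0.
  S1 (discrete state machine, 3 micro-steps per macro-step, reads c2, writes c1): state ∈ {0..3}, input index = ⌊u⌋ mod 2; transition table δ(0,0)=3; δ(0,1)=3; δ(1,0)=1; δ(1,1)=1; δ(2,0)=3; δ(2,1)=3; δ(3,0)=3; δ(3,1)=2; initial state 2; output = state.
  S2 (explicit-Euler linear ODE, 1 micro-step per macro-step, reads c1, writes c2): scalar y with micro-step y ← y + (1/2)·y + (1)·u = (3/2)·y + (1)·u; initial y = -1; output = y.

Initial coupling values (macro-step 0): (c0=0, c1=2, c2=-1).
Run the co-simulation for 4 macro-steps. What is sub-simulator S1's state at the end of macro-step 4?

S1 state at macro-step 4 = 2

macro 1: S0 reads c0=0 → after 2×micro: 0; S1 reads c2=-1 → after 3×micro: 3; S2 reads c1=3 → after 1×micro: 3/2 ⇒ (c0=0, c1=3, c2=3/2)
macro 2: S0 reads c0=0 → after 2×micro: 0; S1 reads c2=3/2 → after 3×micro: 2; S2 reads c1=2 → after 1×micro: 17/4 ⇒ (c0=0, c1=2, c2=17/4)
macro 3: S0 reads c0=0 → after 2×micro: 0; S1 reads c2=17/4 → after 3×micro: 3; S2 reads c1=3 → after 1×micro: 75/8 ⇒ (c0=0, c1=3, c2=75/8)
macro 4: S0 reads c0=0 → after 2×micro: 0; S1 reads c2=75/8 → after 3×micro: 2; S2 reads c1=2 → after 1×micro: 257/16 ⇒ (c0=0, c1=2, c2=257/16)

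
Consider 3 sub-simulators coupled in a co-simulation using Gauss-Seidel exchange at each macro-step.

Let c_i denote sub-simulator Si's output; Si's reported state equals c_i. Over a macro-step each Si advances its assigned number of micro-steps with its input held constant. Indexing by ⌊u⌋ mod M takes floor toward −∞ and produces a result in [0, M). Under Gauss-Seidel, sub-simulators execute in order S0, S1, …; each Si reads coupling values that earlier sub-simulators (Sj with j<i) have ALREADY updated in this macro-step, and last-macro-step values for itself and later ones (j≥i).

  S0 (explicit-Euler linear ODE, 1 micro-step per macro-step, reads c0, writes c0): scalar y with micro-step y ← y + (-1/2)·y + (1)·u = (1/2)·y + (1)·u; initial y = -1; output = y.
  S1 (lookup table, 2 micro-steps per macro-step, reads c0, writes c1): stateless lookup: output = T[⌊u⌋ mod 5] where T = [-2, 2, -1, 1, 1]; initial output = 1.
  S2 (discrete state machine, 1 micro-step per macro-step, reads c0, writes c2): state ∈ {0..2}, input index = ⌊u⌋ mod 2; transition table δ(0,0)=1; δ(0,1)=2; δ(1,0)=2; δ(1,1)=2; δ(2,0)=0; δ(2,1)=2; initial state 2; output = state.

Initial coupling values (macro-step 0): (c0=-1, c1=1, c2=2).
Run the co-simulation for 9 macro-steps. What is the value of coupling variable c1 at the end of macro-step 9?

c1 at macro-step 9 = 2

macro 1: S0 reads c0=-1 → after 1×micro: -3/2; S1 reads c0=-3/2 → after 2×micro: 1; S2 reads c0=-3/2 → after 1×micro: 0 ⇒ (c0=-3/2, c1=1, c2=0)
macro 2: S0 reads c0=-3/2 → after 1×micro: -9/4; S1 reads c0=-9/4 → after 2×micro: -1; S2 reads c0=-9/4 → after 1×micro: 2 ⇒ (c0=-9/4, c1=-1, c2=2)
macro 3: S0 reads c0=-9/4 → after 1×micro: -27/8; S1 reads c0=-27/8 → after 2×micro: 2; S2 reads c0=-27/8 → after 1×micro: 0 ⇒ (c0=-27/8, c1=2, c2=0)
macro 4: S0 reads c0=-27/8 → after 1×micro: -81/16; S1 reads c0=-81/16 → after 2×micro: 1; S2 reads c0=-81/16 → after 1×micro: 1 ⇒ (c0=-81/16, c1=1, c2=1)
macro 5: S0 reads c0=-81/16 → after 1×micro: -243/32; S1 reads c0=-243/32 → after 2×micro: -1; S2 reads c0=-243/32 → after 1×micro: 2 ⇒ (c0=-243/32, c1=-1, c2=2)
macro 6: S0 reads c0=-243/32 → after 1×micro: -729/64; S1 reads c0=-729/64 → after 2×micro: 1; S2 reads c0=-729/64 → after 1×micro: 0 ⇒ (c0=-729/64, c1=1, c2=0)
macro 7: S0 reads c0=-729/64 → after 1×micro: -2187/128; S1 reads c0=-2187/128 → after 2×micro: -1; S2 reads c0=-2187/128 → after 1×micro: 1 ⇒ (c0=-2187/128, c1=-1, c2=1)
macro 8: S0 reads c0=-2187/128 → after 1×micro: -6561/256; S1 reads c0=-6561/256 → after 2×micro: 1; S2 reads c0=-6561/256 → after 1×micro: 2 ⇒ (c0=-6561/256, c1=1, c2=2)
macro 9: S0 reads c0=-6561/256 → after 1×micro: -19683/512; S1 reads c0=-19683/512 → after 2×micro: 2; S2 reads c0=-19683/512 → after 1×micro: 2 ⇒ (c0=-19683/512, c1=2, c2=2)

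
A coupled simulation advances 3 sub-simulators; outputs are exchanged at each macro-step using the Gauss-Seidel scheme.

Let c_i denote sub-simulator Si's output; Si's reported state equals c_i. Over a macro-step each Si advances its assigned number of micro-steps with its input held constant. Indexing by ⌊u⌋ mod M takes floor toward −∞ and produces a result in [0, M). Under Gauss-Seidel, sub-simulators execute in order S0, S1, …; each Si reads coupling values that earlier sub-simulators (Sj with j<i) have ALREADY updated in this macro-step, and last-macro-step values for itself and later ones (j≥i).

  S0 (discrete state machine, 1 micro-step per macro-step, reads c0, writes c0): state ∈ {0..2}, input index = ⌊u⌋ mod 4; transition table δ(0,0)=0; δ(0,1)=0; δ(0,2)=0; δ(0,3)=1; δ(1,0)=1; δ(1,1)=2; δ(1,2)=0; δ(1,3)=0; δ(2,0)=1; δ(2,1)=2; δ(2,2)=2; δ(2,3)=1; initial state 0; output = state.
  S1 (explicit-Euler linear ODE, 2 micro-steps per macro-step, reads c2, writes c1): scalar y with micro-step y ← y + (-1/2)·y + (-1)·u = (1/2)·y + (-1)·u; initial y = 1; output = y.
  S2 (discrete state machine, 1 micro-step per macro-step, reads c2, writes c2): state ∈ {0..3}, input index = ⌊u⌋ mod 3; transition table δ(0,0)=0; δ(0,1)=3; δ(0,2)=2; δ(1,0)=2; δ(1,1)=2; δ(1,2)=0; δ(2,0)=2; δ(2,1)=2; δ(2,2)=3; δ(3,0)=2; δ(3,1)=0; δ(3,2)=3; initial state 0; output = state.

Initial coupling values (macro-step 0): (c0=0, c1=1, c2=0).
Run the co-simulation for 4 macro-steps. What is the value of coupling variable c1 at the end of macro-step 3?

macro 1: S0 reads c0=0 → after 1×micro: 0; S1 reads c2=0 → after 2×micro: 1/4; S2 reads c2=0 → after 1×micro: 0 ⇒ (c0=0, c1=1/4, c2=0)
macro 2: S0 reads c0=0 → after 1×micro: 0; S1 reads c2=0 → after 2×micro: 1/16; S2 reads c2=0 → after 1×micro: 0 ⇒ (c0=0, c1=1/16, c2=0)
macro 3: S0 reads c0=0 → after 1×micro: 0; S1 reads c2=0 → after 2×micro: 1/64; S2 reads c2=0 → after 1×micro: 0 ⇒ (c0=0, c1=1/64, c2=0)
macro 4: S0 reads c0=0 → after 1×micro: 0; S1 reads c2=0 → after 2×micro: 1/256; S2 reads c2=0 → after 1×micro: 0 ⇒ (c0=0, c1=1/256, c2=0)

c1 at macro-step 3 = 1/64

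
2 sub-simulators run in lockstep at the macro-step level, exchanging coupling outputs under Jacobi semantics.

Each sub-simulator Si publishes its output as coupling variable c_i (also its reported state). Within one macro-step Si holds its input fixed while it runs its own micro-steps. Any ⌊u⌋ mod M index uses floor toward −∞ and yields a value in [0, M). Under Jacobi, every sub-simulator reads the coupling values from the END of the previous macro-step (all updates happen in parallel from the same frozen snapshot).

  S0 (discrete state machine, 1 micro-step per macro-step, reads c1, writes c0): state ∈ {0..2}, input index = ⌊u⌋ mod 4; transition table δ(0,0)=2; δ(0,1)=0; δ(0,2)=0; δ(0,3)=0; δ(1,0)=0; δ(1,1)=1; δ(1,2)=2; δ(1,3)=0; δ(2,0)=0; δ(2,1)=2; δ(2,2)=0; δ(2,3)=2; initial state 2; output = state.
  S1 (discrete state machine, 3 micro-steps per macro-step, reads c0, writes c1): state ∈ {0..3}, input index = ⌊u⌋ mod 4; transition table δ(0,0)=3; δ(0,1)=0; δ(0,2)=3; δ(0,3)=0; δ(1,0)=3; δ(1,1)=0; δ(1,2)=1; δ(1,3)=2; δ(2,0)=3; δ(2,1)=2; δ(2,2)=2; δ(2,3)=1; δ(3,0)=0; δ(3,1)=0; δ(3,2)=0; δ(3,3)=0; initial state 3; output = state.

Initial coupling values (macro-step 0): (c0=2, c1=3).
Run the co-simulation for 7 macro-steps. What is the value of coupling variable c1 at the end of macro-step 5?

c1 at macro-step 5 = 0

macro 1: S0 reads c1=3 → after 1×micro: 2; S1 reads c0=2 → after 3×micro: 0 ⇒ (c0=2, c1=0)
macro 2: S0 reads c1=0 → after 1×micro: 0; S1 reads c0=2 → after 3×micro: 3 ⇒ (c0=0, c1=3)
macro 3: S0 reads c1=3 → after 1×micro: 0; S1 reads c0=0 → after 3×micro: 0 ⇒ (c0=0, c1=0)
macro 4: S0 reads c1=0 → after 1×micro: 2; S1 reads c0=0 → after 3×micro: 3 ⇒ (c0=2, c1=3)
macro 5: S0 reads c1=3 → after 1×micro: 2; S1 reads c0=2 → after 3×micro: 0 ⇒ (c0=2, c1=0)
macro 6: S0 reads c1=0 → after 1×micro: 0; S1 reads c0=2 → after 3×micro: 3 ⇒ (c0=0, c1=3)
macro 7: S0 reads c1=3 → after 1×micro: 0; S1 reads c0=0 → after 3×micro: 0 ⇒ (c0=0, c1=0)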